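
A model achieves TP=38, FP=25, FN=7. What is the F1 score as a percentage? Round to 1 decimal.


Precision = TP / (TP + FP) = 38 / 63 = 0.6032
Recall = TP / (TP + FN) = 38 / 45 = 0.8444
F1 = 2 * P * R / (P + R)
= 2 * 0.6032 * 0.8444 / (0.6032 + 0.8444)
= 1.0187 / 1.4476
= 0.7037
As percentage: 70.4%

70.4


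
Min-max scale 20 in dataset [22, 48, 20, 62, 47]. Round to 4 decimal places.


Min = 20, Max = 62
Range = 62 - 20 = 42
Scaled = (x - min) / (max - min)
= (20 - 20) / 42
= 0 / 42
= 0.0000

0.0000


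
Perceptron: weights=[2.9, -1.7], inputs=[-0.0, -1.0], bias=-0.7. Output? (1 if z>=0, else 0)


z = w . x + b
= 2.9*-0.0 + -1.7*-1.0 + -0.7
= -0.0 + 1.7 + -0.7
= 1.7 + -0.7
= 1.0
Since z = 1.0 >= 0, output = 1

1


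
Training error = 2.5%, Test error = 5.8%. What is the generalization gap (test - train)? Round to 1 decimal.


Generalization gap = test_error - train_error
= 5.8 - 2.5
= 3.3%
A moderate gap.

3.3


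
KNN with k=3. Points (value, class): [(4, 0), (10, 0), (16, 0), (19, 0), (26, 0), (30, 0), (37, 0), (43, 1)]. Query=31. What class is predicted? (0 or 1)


Distances from query 31:
Point 30 (class 0): distance = 1
Point 26 (class 0): distance = 5
Point 37 (class 0): distance = 6
K=3 nearest neighbors: classes = [0, 0, 0]
Votes for class 1: 0 / 3
Majority vote => class 0

0


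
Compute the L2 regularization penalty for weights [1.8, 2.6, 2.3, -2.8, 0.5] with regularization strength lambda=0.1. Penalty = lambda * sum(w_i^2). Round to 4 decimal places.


Squaring each weight:
1.8^2 = 3.24
2.6^2 = 6.76
2.3^2 = 5.29
(-2.8)^2 = 7.84
0.5^2 = 0.25
Sum of squares = 23.38
Penalty = 0.1 * 23.38 = 2.3380

2.3380


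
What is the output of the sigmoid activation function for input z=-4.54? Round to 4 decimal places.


sigmoid(z) = 1 / (1 + exp(-z))
exp(-(-4.54)) = exp(4.54) = 93.6908
1 + 93.6908 = 94.6908
1 / 94.6908 = 0.0106

0.0106


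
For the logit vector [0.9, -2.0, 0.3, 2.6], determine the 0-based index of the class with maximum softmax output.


Softmax is a monotonic transformation, so it preserves the argmax.
We need to find the index of the maximum logit.
Index 0: 0.9
Index 1: -2.0
Index 2: 0.3
Index 3: 2.6
Maximum logit = 2.6 at index 3

3


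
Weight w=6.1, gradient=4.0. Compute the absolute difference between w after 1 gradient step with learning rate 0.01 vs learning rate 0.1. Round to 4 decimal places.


With lr=0.01: w_new = 6.1 - 0.01 * 4.0 = 6.06
With lr=0.1: w_new = 6.1 - 0.1 * 4.0 = 5.7
Absolute difference = |6.06 - 5.7|
= 0.3600

0.3600


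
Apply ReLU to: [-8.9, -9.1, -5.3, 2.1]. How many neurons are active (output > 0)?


ReLU(x) = max(0, x) for each element:
ReLU(-8.9) = 0
ReLU(-9.1) = 0
ReLU(-5.3) = 0
ReLU(2.1) = 2.1
Active neurons (>0): 1

1


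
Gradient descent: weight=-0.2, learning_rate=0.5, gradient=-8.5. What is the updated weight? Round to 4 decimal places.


w_new = w_old - lr * gradient
= -0.2 - 0.5 * -8.5
= -0.2 - (-4.25)
= 4.0500

4.0500


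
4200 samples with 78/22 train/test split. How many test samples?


Train samples = 4200 * 78% = 3276
Test samples = 4200 - 3276
= 924

924


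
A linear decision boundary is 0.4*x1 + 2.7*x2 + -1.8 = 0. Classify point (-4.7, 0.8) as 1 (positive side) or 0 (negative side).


Compute 0.4 * -4.7 + 2.7 * 0.8 + -1.8
= -1.88 + 2.16 + -1.8
= -1.52
Since -1.52 < 0, the point is on the negative side.

0


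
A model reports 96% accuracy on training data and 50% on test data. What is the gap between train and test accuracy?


Gap = train_accuracy - test_accuracy
= 96 - 50
= 46%
This large gap strongly indicates overfitting.

46


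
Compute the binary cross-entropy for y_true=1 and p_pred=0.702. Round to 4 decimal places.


For y=1: Loss = -log(p)
= -log(0.702)
= -(-0.3538)
= 0.3538

0.3538


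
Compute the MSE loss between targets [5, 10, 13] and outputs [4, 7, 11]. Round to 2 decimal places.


Differences: [1, 3, 2]
Squared errors: [1, 9, 4]
Sum of squared errors = 14
MSE = 14 / 3 = 4.67

4.67


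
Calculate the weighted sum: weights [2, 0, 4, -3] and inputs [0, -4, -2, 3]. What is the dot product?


Element-wise products:
2 * 0 = 0
0 * -4 = 0
4 * -2 = -8
-3 * 3 = -9
Sum = 0 + 0 + -8 + -9
= -17

-17


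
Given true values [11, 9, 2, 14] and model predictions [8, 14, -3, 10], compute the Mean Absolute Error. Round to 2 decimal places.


Absolute errors: [3, 5, 5, 4]
Sum of absolute errors = 17
MAE = 17 / 4 = 4.25

4.25


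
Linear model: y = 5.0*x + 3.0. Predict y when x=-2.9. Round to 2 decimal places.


y = 5.0 * -2.9 + (3.0)
= -14.5 + (3.0)
= -11.50

-11.50


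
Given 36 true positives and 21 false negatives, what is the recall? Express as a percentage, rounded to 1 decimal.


Recall = TP / (TP + FN) * 100
= 36 / (36 + 21)
= 36 / 57
= 0.6316
= 63.2%

63.2


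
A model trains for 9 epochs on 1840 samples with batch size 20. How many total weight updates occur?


Iterations per epoch = 1840 / 20 = 92
Total updates = iterations_per_epoch * epochs
= 92 * 9
= 828

828


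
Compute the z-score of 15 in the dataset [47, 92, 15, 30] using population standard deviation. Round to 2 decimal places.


Mean = (47 + 92 + 15 + 30) / 4 = 46.0
Variance = sum((x_i - mean)^2) / n = 833.5
Std = sqrt(833.5) = 28.8704
Z = (x - mean) / std
= (15 - 46.0) / 28.8704
= -31.0 / 28.8704
= -1.07

-1.07


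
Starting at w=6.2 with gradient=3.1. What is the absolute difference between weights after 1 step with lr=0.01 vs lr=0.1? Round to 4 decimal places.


With lr=0.01: w_new = 6.2 - 0.01 * 3.1 = 6.169
With lr=0.1: w_new = 6.2 - 0.1 * 3.1 = 5.89
Absolute difference = |6.169 - 5.89|
= 0.2790

0.2790


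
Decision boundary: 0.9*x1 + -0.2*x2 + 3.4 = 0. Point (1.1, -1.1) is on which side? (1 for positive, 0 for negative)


Compute 0.9 * 1.1 + -0.2 * -1.1 + 3.4
= 0.99 + 0.22 + 3.4
= 4.61
Since 4.61 >= 0, the point is on the positive side.

1


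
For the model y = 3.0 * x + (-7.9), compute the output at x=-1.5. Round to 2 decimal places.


y = 3.0 * -1.5 + (-7.9)
= -4.5 + (-7.9)
= -12.40

-12.40


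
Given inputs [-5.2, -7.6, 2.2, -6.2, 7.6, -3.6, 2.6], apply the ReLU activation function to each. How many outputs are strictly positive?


ReLU(x) = max(0, x) for each element:
ReLU(-5.2) = 0
ReLU(-7.6) = 0
ReLU(2.2) = 2.2
ReLU(-6.2) = 0
ReLU(7.6) = 7.6
ReLU(-3.6) = 0
ReLU(2.6) = 2.6
Active neurons (>0): 3

3


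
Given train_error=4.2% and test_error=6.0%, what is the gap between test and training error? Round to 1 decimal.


Generalization gap = test_error - train_error
= 6.0 - 4.2
= 1.8%
A small gap suggests good generalization.

1.8


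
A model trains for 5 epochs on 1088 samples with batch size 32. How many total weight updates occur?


Iterations per epoch = 1088 / 32 = 34
Total updates = iterations_per_epoch * epochs
= 34 * 5
= 170

170


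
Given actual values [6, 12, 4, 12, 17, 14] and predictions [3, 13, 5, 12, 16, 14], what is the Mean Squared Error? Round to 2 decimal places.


Differences: [3, -1, -1, 0, 1, 0]
Squared errors: [9, 1, 1, 0, 1, 0]
Sum of squared errors = 12
MSE = 12 / 6 = 2.00

2.00


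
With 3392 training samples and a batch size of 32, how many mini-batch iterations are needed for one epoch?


Iterations per epoch = dataset_size / batch_size
= 3392 / 32
= 106

106


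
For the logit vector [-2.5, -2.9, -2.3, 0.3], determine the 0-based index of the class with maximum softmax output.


Softmax is a monotonic transformation, so it preserves the argmax.
We need to find the index of the maximum logit.
Index 0: -2.5
Index 1: -2.9
Index 2: -2.3
Index 3: 0.3
Maximum logit = 0.3 at index 3

3


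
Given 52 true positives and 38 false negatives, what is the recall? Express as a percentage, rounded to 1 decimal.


Recall = TP / (TP + FN) * 100
= 52 / (52 + 38)
= 52 / 90
= 0.5778
= 57.8%

57.8


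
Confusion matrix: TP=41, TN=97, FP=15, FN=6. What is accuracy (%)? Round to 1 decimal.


Accuracy = (TP + TN) / (TP + TN + FP + FN) * 100
= (41 + 97) / (41 + 97 + 15 + 6)
= 138 / 159
= 0.8679
= 86.8%

86.8


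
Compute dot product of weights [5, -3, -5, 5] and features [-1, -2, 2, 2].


Element-wise products:
5 * -1 = -5
-3 * -2 = 6
-5 * 2 = -10
5 * 2 = 10
Sum = -5 + 6 + -10 + 10
= 1

1


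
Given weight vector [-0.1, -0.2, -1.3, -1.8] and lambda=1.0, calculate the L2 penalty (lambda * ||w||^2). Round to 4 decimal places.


Squaring each weight:
(-0.1)^2 = 0.01
(-0.2)^2 = 0.04
(-1.3)^2 = 1.69
(-1.8)^2 = 3.24
Sum of squares = 4.98
Penalty = 1.0 * 4.98 = 4.9800

4.9800


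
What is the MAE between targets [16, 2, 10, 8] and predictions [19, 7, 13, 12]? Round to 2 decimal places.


Absolute errors: [3, 5, 3, 4]
Sum of absolute errors = 15
MAE = 15 / 4 = 3.75

3.75


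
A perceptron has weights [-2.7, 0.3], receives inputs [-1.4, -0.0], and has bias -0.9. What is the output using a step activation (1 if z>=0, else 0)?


z = w . x + b
= -2.7*-1.4 + 0.3*-0.0 + -0.9
= 3.78 + -0.0 + -0.9
= 3.78 + -0.9
= 2.88
Since z = 2.88 >= 0, output = 1

1


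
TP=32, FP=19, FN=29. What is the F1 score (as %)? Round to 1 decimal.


Precision = TP / (TP + FP) = 32 / 51 = 0.6275
Recall = TP / (TP + FN) = 32 / 61 = 0.5246
F1 = 2 * P * R / (P + R)
= 2 * 0.6275 * 0.5246 / (0.6275 + 0.5246)
= 0.6583 / 1.152
= 0.5714
As percentage: 57.1%

57.1


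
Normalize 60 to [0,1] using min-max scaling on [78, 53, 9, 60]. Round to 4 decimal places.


Min = 9, Max = 78
Range = 78 - 9 = 69
Scaled = (x - min) / (max - min)
= (60 - 9) / 69
= 51 / 69
= 0.7391

0.7391


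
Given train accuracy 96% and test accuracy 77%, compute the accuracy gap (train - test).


Gap = train_accuracy - test_accuracy
= 96 - 77
= 19%
This gap suggests the model is overfitting.

19


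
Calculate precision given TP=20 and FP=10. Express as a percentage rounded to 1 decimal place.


Precision = TP / (TP + FP) * 100
= 20 / (20 + 10)
= 20 / 30
= 0.6667
= 66.7%

66.7


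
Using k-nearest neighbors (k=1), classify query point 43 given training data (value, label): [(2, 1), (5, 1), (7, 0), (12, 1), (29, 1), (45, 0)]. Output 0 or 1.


Distances from query 43:
Point 45 (class 0): distance = 2
K=1 nearest neighbors: classes = [0]
Votes for class 1: 0 / 1
Majority vote => class 0

0


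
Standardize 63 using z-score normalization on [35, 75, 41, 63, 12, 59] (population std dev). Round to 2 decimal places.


Mean = (35 + 75 + 41 + 63 + 12 + 59) / 6 = 47.5
Variance = sum((x_i - mean)^2) / n = 431.25
Std = sqrt(431.25) = 20.7666
Z = (x - mean) / std
= (63 - 47.5) / 20.7666
= 15.5 / 20.7666
= 0.75

0.75


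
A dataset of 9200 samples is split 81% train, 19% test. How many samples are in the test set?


Train samples = 9200 * 81% = 7452
Test samples = 9200 - 7452
= 1748

1748


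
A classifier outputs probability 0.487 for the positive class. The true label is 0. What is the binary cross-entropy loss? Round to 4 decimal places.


For y=0: Loss = -log(1-p)
= -log(1 - 0.487)
= -log(0.513)
= -(-0.6675)
= 0.6675

0.6675


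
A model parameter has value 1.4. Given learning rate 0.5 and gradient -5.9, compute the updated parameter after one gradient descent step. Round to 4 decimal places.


w_new = w_old - lr * gradient
= 1.4 - 0.5 * -5.9
= 1.4 - (-2.95)
= 4.3500

4.3500


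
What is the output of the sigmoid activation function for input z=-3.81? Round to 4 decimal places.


sigmoid(z) = 1 / (1 + exp(-z))
exp(-(-3.81)) = exp(3.81) = 45.1504
1 + 45.1504 = 46.1504
1 / 46.1504 = 0.0217

0.0217


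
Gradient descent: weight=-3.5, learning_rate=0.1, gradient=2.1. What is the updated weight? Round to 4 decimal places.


w_new = w_old - lr * gradient
= -3.5 - 0.1 * 2.1
= -3.5 - (0.21)
= -3.7100

-3.7100


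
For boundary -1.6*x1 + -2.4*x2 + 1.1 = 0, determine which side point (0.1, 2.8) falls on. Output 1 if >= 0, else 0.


Compute -1.6 * 0.1 + -2.4 * 2.8 + 1.1
= -0.16 + -6.72 + 1.1
= -5.78
Since -5.78 < 0, the point is on the negative side.

0


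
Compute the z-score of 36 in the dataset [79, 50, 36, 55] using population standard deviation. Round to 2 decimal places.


Mean = (79 + 50 + 36 + 55) / 4 = 55.0
Variance = sum((x_i - mean)^2) / n = 240.5
Std = sqrt(240.5) = 15.5081
Z = (x - mean) / std
= (36 - 55.0) / 15.5081
= -19.0 / 15.5081
= -1.23

-1.23


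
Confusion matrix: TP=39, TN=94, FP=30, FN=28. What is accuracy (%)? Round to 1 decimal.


Accuracy = (TP + TN) / (TP + TN + FP + FN) * 100
= (39 + 94) / (39 + 94 + 30 + 28)
= 133 / 191
= 0.6963
= 69.6%

69.6


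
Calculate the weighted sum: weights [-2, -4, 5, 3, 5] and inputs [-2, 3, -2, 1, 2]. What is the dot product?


Element-wise products:
-2 * -2 = 4
-4 * 3 = -12
5 * -2 = -10
3 * 1 = 3
5 * 2 = 10
Sum = 4 + -12 + -10 + 3 + 10
= -5

-5


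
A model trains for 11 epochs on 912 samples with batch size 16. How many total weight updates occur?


Iterations per epoch = 912 / 16 = 57
Total updates = iterations_per_epoch * epochs
= 57 * 11
= 627

627


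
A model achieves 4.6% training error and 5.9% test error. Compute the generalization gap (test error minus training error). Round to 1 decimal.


Generalization gap = test_error - train_error
= 5.9 - 4.6
= 1.3%
A small gap suggests good generalization.

1.3


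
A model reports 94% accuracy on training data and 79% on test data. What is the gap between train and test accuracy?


Gap = train_accuracy - test_accuracy
= 94 - 79
= 15%
This gap suggests the model is overfitting.

15


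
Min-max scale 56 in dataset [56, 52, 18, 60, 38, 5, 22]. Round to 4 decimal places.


Min = 5, Max = 60
Range = 60 - 5 = 55
Scaled = (x - min) / (max - min)
= (56 - 5) / 55
= 51 / 55
= 0.9273

0.9273


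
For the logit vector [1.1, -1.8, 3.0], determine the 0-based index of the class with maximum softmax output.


Softmax is a monotonic transformation, so it preserves the argmax.
We need to find the index of the maximum logit.
Index 0: 1.1
Index 1: -1.8
Index 2: 3.0
Maximum logit = 3.0 at index 2

2


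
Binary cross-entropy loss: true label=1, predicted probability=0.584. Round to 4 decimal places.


For y=1: Loss = -log(p)
= -log(0.584)
= -(-0.5379)
= 0.5379

0.5379


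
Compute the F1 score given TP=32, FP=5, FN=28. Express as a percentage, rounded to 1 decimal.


Precision = TP / (TP + FP) = 32 / 37 = 0.8649
Recall = TP / (TP + FN) = 32 / 60 = 0.5333
F1 = 2 * P * R / (P + R)
= 2 * 0.8649 * 0.5333 / (0.8649 + 0.5333)
= 0.9225 / 1.3982
= 0.6598
As percentage: 66.0%

66.0


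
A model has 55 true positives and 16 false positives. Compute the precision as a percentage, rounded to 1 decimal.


Precision = TP / (TP + FP) * 100
= 55 / (55 + 16)
= 55 / 71
= 0.7746
= 77.5%

77.5


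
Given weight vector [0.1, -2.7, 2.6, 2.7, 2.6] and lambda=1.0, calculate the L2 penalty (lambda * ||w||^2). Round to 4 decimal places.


Squaring each weight:
0.1^2 = 0.01
(-2.7)^2 = 7.29
2.6^2 = 6.76
2.7^2 = 7.29
2.6^2 = 6.76
Sum of squares = 28.11
Penalty = 1.0 * 28.11 = 28.1100

28.1100


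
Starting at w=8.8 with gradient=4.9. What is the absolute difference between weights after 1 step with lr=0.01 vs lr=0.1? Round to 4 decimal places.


With lr=0.01: w_new = 8.8 - 0.01 * 4.9 = 8.751
With lr=0.1: w_new = 8.8 - 0.1 * 4.9 = 8.31
Absolute difference = |8.751 - 8.31|
= 0.4410

0.4410


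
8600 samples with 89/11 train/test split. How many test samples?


Train samples = 8600 * 89% = 7654
Test samples = 8600 - 7654
= 946

946


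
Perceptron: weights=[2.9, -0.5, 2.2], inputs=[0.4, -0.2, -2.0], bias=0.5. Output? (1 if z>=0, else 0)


z = w . x + b
= 2.9*0.4 + -0.5*-0.2 + 2.2*-2.0 + 0.5
= 1.16 + 0.1 + -4.4 + 0.5
= -3.14 + 0.5
= -2.64
Since z = -2.64 < 0, output = 0

0


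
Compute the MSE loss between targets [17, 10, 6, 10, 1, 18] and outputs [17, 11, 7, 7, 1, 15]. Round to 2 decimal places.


Differences: [0, -1, -1, 3, 0, 3]
Squared errors: [0, 1, 1, 9, 0, 9]
Sum of squared errors = 20
MSE = 20 / 6 = 3.33

3.33


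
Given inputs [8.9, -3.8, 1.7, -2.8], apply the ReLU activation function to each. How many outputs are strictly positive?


ReLU(x) = max(0, x) for each element:
ReLU(8.9) = 8.9
ReLU(-3.8) = 0
ReLU(1.7) = 1.7
ReLU(-2.8) = 0
Active neurons (>0): 2

2


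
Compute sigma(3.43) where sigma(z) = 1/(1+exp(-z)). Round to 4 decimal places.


sigmoid(z) = 1 / (1 + exp(-z))
exp(-(3.43)) = exp(-3.43) = 0.0324
1 + 0.0324 = 1.0324
1 / 1.0324 = 0.9686

0.9686


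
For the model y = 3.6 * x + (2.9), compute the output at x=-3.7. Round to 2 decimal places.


y = 3.6 * -3.7 + (2.9)
= -13.32 + (2.9)
= -10.42

-10.42


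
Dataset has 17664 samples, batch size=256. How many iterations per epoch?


Iterations per epoch = dataset_size / batch_size
= 17664 / 256
= 69

69


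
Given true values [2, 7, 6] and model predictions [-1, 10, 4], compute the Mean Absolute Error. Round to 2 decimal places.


Absolute errors: [3, 3, 2]
Sum of absolute errors = 8
MAE = 8 / 3 = 2.67

2.67


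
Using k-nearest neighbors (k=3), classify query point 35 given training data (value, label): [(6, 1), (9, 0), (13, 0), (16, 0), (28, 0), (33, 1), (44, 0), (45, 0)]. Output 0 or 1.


Distances from query 35:
Point 33 (class 1): distance = 2
Point 28 (class 0): distance = 7
Point 44 (class 0): distance = 9
K=3 nearest neighbors: classes = [1, 0, 0]
Votes for class 1: 1 / 3
Majority vote => class 0

0


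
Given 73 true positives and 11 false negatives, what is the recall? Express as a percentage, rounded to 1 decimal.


Recall = TP / (TP + FN) * 100
= 73 / (73 + 11)
= 73 / 84
= 0.869
= 86.9%

86.9


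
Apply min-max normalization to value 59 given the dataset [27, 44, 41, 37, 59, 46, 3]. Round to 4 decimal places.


Min = 3, Max = 59
Range = 59 - 3 = 56
Scaled = (x - min) / (max - min)
= (59 - 3) / 56
= 56 / 56
= 1.0000

1.0000


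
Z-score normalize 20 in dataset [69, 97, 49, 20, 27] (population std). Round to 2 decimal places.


Mean = (69 + 97 + 49 + 20 + 27) / 5 = 52.4
Variance = sum((x_i - mean)^2) / n = 794.24
Std = sqrt(794.24) = 28.1823
Z = (x - mean) / std
= (20 - 52.4) / 28.1823
= -32.4 / 28.1823
= -1.15

-1.15


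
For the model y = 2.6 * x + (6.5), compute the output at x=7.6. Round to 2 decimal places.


y = 2.6 * 7.6 + (6.5)
= 19.76 + (6.5)
= 26.26

26.26


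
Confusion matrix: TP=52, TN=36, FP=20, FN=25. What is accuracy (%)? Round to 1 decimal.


Accuracy = (TP + TN) / (TP + TN + FP + FN) * 100
= (52 + 36) / (52 + 36 + 20 + 25)
= 88 / 133
= 0.6617
= 66.2%

66.2


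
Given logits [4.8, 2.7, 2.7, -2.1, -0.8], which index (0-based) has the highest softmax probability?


Softmax is a monotonic transformation, so it preserves the argmax.
We need to find the index of the maximum logit.
Index 0: 4.8
Index 1: 2.7
Index 2: 2.7
Index 3: -2.1
Index 4: -0.8
Maximum logit = 4.8 at index 0

0


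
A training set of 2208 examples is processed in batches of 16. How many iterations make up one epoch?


Iterations per epoch = dataset_size / batch_size
= 2208 / 16
= 138

138


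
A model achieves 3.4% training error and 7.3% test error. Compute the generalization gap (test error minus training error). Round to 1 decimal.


Generalization gap = test_error - train_error
= 7.3 - 3.4
= 3.9%
A moderate gap.

3.9


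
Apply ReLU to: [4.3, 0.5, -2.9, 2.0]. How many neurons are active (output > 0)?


ReLU(x) = max(0, x) for each element:
ReLU(4.3) = 4.3
ReLU(0.5) = 0.5
ReLU(-2.9) = 0
ReLU(2.0) = 2.0
Active neurons (>0): 3

3


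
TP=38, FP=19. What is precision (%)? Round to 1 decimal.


Precision = TP / (TP + FP) * 100
= 38 / (38 + 19)
= 38 / 57
= 0.6667
= 66.7%

66.7


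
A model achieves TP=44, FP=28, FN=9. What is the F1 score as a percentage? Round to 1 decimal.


Precision = TP / (TP + FP) = 44 / 72 = 0.6111
Recall = TP / (TP + FN) = 44 / 53 = 0.8302
F1 = 2 * P * R / (P + R)
= 2 * 0.6111 * 0.8302 / (0.6111 + 0.8302)
= 1.0147 / 1.4413
= 0.704
As percentage: 70.4%

70.4


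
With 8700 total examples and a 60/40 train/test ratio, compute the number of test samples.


Train samples = 8700 * 60% = 5220
Test samples = 8700 - 5220
= 3480

3480


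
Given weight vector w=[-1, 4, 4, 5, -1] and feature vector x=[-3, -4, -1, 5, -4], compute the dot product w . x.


Element-wise products:
-1 * -3 = 3
4 * -4 = -16
4 * -1 = -4
5 * 5 = 25
-1 * -4 = 4
Sum = 3 + -16 + -4 + 25 + 4
= 12

12


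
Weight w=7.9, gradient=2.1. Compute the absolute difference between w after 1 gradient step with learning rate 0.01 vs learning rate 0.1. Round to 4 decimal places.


With lr=0.01: w_new = 7.9 - 0.01 * 2.1 = 7.879
With lr=0.1: w_new = 7.9 - 0.1 * 2.1 = 7.69
Absolute difference = |7.879 - 7.69|
= 0.1890

0.1890


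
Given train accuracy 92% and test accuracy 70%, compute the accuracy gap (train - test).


Gap = train_accuracy - test_accuracy
= 92 - 70
= 22%
This large gap strongly indicates overfitting.

22


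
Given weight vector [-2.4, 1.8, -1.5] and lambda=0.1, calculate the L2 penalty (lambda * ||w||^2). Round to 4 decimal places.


Squaring each weight:
(-2.4)^2 = 5.76
1.8^2 = 3.24
(-1.5)^2 = 2.25
Sum of squares = 11.25
Penalty = 0.1 * 11.25 = 1.1250

1.1250


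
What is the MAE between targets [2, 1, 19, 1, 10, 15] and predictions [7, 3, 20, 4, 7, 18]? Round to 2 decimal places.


Absolute errors: [5, 2, 1, 3, 3, 3]
Sum of absolute errors = 17
MAE = 17 / 6 = 2.83

2.83


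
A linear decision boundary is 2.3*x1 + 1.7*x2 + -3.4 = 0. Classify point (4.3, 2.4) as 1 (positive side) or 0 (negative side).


Compute 2.3 * 4.3 + 1.7 * 2.4 + -3.4
= 9.89 + 4.08 + -3.4
= 10.57
Since 10.57 >= 0, the point is on the positive side.

1


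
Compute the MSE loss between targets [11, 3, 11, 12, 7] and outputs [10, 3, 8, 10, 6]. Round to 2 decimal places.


Differences: [1, 0, 3, 2, 1]
Squared errors: [1, 0, 9, 4, 1]
Sum of squared errors = 15
MSE = 15 / 5 = 3.00

3.00


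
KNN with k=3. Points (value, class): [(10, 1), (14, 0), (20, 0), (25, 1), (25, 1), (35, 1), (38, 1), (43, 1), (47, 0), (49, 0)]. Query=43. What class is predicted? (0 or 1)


Distances from query 43:
Point 43 (class 1): distance = 0
Point 47 (class 0): distance = 4
Point 38 (class 1): distance = 5
K=3 nearest neighbors: classes = [1, 0, 1]
Votes for class 1: 2 / 3
Majority vote => class 1

1


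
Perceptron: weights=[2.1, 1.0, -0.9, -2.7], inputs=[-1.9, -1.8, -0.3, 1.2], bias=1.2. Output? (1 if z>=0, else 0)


z = w . x + b
= 2.1*-1.9 + 1.0*-1.8 + -0.9*-0.3 + -2.7*1.2 + 1.2
= -3.99 + -1.8 + 0.27 + -3.24 + 1.2
= -8.76 + 1.2
= -7.56
Since z = -7.56 < 0, output = 0

0


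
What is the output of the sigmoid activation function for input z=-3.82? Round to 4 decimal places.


sigmoid(z) = 1 / (1 + exp(-z))
exp(-(-3.82)) = exp(3.82) = 45.6042
1 + 45.6042 = 46.6042
1 / 46.6042 = 0.0215

0.0215


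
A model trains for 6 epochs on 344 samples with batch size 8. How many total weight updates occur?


Iterations per epoch = 344 / 8 = 43
Total updates = iterations_per_epoch * epochs
= 43 * 6
= 258

258


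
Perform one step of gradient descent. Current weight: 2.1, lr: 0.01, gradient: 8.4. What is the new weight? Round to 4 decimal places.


w_new = w_old - lr * gradient
= 2.1 - 0.01 * 8.4
= 2.1 - (0.084)
= 2.0160

2.0160


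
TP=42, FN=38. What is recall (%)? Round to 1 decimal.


Recall = TP / (TP + FN) * 100
= 42 / (42 + 38)
= 42 / 80
= 0.525
= 52.5%

52.5


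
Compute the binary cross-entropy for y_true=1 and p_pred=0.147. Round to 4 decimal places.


For y=1: Loss = -log(p)
= -log(0.147)
= -(-1.9173)
= 1.9173

1.9173


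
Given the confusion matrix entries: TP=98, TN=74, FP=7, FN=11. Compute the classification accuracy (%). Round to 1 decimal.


Accuracy = (TP + TN) / (TP + TN + FP + FN) * 100
= (98 + 74) / (98 + 74 + 7 + 11)
= 172 / 190
= 0.9053
= 90.5%

90.5


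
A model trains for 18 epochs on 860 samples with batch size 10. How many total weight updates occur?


Iterations per epoch = 860 / 10 = 86
Total updates = iterations_per_epoch * epochs
= 86 * 18
= 1548

1548


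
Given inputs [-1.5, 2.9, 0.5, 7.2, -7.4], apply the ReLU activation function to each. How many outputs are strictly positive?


ReLU(x) = max(0, x) for each element:
ReLU(-1.5) = 0
ReLU(2.9) = 2.9
ReLU(0.5) = 0.5
ReLU(7.2) = 7.2
ReLU(-7.4) = 0
Active neurons (>0): 3

3


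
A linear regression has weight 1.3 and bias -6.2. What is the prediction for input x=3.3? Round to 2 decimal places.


y = 1.3 * 3.3 + (-6.2)
= 4.29 + (-6.2)
= -1.91

-1.91


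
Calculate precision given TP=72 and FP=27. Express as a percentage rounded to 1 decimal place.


Precision = TP / (TP + FP) * 100
= 72 / (72 + 27)
= 72 / 99
= 0.7273
= 72.7%

72.7


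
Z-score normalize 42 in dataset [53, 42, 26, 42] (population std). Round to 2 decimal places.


Mean = (53 + 42 + 26 + 42) / 4 = 40.75
Variance = sum((x_i - mean)^2) / n = 92.6875
Std = sqrt(92.6875) = 9.6274
Z = (x - mean) / std
= (42 - 40.75) / 9.6274
= 1.25 / 9.6274
= 0.13

0.13


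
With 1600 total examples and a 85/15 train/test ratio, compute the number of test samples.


Train samples = 1600 * 85% = 1360
Test samples = 1600 - 1360
= 240

240


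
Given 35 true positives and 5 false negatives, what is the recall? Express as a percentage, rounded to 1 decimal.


Recall = TP / (TP + FN) * 100
= 35 / (35 + 5)
= 35 / 40
= 0.875
= 87.5%

87.5


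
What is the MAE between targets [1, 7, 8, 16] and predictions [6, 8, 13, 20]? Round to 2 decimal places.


Absolute errors: [5, 1, 5, 4]
Sum of absolute errors = 15
MAE = 15 / 4 = 3.75

3.75


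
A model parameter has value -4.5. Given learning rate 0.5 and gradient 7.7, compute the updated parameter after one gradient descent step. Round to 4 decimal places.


w_new = w_old - lr * gradient
= -4.5 - 0.5 * 7.7
= -4.5 - (3.85)
= -8.3500

-8.3500


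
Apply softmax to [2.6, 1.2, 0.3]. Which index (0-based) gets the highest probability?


Softmax is a monotonic transformation, so it preserves the argmax.
We need to find the index of the maximum logit.
Index 0: 2.6
Index 1: 1.2
Index 2: 0.3
Maximum logit = 2.6 at index 0

0


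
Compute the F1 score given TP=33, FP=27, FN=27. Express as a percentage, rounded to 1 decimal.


Precision = TP / (TP + FP) = 33 / 60 = 0.55
Recall = TP / (TP + FN) = 33 / 60 = 0.55
F1 = 2 * P * R / (P + R)
= 2 * 0.55 * 0.55 / (0.55 + 0.55)
= 0.605 / 1.1
= 0.55
As percentage: 55.0%

55.0


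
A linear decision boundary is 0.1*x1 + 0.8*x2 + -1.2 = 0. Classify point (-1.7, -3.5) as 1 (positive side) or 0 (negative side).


Compute 0.1 * -1.7 + 0.8 * -3.5 + -1.2
= -0.17 + -2.8 + -1.2
= -4.17
Since -4.17 < 0, the point is on the negative side.

0


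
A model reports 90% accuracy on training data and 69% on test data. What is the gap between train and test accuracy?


Gap = train_accuracy - test_accuracy
= 90 - 69
= 21%
This large gap strongly indicates overfitting.

21


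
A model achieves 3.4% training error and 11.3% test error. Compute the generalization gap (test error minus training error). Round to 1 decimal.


Generalization gap = test_error - train_error
= 11.3 - 3.4
= 7.9%
A moderate gap.

7.9


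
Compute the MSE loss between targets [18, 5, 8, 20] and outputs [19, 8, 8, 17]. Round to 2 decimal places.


Differences: [-1, -3, 0, 3]
Squared errors: [1, 9, 0, 9]
Sum of squared errors = 19
MSE = 19 / 4 = 4.75

4.75


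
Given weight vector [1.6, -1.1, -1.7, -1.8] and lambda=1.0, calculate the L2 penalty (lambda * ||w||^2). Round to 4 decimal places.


Squaring each weight:
1.6^2 = 2.56
(-1.1)^2 = 1.21
(-1.7)^2 = 2.89
(-1.8)^2 = 3.24
Sum of squares = 9.9
Penalty = 1.0 * 9.9 = 9.9000

9.9000


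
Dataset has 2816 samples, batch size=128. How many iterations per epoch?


Iterations per epoch = dataset_size / batch_size
= 2816 / 128
= 22

22


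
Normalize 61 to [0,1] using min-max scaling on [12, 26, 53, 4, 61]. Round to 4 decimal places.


Min = 4, Max = 61
Range = 61 - 4 = 57
Scaled = (x - min) / (max - min)
= (61 - 4) / 57
= 57 / 57
= 1.0000

1.0000


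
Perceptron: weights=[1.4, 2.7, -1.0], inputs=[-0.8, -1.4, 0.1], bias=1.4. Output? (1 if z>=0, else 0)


z = w . x + b
= 1.4*-0.8 + 2.7*-1.4 + -1.0*0.1 + 1.4
= -1.12 + -3.78 + -0.1 + 1.4
= -5.0 + 1.4
= -3.6
Since z = -3.6 < 0, output = 0

0


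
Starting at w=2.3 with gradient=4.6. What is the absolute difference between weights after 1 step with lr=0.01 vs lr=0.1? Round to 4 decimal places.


With lr=0.01: w_new = 2.3 - 0.01 * 4.6 = 2.254
With lr=0.1: w_new = 2.3 - 0.1 * 4.6 = 1.84
Absolute difference = |2.254 - 1.84|
= 0.4140

0.4140


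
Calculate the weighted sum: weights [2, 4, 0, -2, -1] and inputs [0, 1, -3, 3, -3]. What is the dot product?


Element-wise products:
2 * 0 = 0
4 * 1 = 4
0 * -3 = 0
-2 * 3 = -6
-1 * -3 = 3
Sum = 0 + 4 + 0 + -6 + 3
= 1

1


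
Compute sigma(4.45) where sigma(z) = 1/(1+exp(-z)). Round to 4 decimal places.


sigmoid(z) = 1 / (1 + exp(-z))
exp(-(4.45)) = exp(-4.45) = 0.0117
1 + 0.0117 = 1.0117
1 / 1.0117 = 0.9885

0.9885


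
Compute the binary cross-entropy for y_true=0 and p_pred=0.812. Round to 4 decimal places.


For y=0: Loss = -log(1-p)
= -log(1 - 0.812)
= -log(0.188)
= -(-1.6713)
= 1.6713

1.6713


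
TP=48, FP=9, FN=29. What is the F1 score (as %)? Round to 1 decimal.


Precision = TP / (TP + FP) = 48 / 57 = 0.8421
Recall = TP / (TP + FN) = 48 / 77 = 0.6234
F1 = 2 * P * R / (P + R)
= 2 * 0.8421 * 0.6234 / (0.8421 + 0.6234)
= 1.0499 / 1.4655
= 0.7164
As percentage: 71.6%

71.6


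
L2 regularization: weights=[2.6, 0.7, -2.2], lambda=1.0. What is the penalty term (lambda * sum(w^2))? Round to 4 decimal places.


Squaring each weight:
2.6^2 = 6.76
0.7^2 = 0.49
(-2.2)^2 = 4.84
Sum of squares = 12.09
Penalty = 1.0 * 12.09 = 12.0900

12.0900


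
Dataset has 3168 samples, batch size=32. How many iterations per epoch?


Iterations per epoch = dataset_size / batch_size
= 3168 / 32
= 99

99


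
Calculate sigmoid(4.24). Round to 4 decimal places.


sigmoid(z) = 1 / (1 + exp(-z))
exp(-(4.24)) = exp(-4.24) = 0.0144
1 + 0.0144 = 1.0144
1 / 1.0144 = 0.9858

0.9858


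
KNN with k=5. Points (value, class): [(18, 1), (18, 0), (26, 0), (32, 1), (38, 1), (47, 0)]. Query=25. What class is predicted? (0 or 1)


Distances from query 25:
Point 26 (class 0): distance = 1
Point 18 (class 0): distance = 7
Point 18 (class 1): distance = 7
Point 32 (class 1): distance = 7
Point 38 (class 1): distance = 13
K=5 nearest neighbors: classes = [0, 0, 1, 1, 1]
Votes for class 1: 3 / 5
Majority vote => class 1

1


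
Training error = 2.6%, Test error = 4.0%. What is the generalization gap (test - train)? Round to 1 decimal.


Generalization gap = test_error - train_error
= 4.0 - 2.6
= 1.4%
A small gap suggests good generalization.

1.4


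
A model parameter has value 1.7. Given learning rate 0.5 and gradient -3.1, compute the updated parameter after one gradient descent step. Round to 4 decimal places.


w_new = w_old - lr * gradient
= 1.7 - 0.5 * -3.1
= 1.7 - (-1.55)
= 3.2500

3.2500


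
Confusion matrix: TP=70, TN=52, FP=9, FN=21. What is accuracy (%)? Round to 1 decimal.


Accuracy = (TP + TN) / (TP + TN + FP + FN) * 100
= (70 + 52) / (70 + 52 + 9 + 21)
= 122 / 152
= 0.8026
= 80.3%

80.3


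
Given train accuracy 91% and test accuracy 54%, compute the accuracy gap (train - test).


Gap = train_accuracy - test_accuracy
= 91 - 54
= 37%
This large gap strongly indicates overfitting.

37


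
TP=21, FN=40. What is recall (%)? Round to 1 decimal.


Recall = TP / (TP + FN) * 100
= 21 / (21 + 40)
= 21 / 61
= 0.3443
= 34.4%

34.4


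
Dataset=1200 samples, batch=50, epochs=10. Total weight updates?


Iterations per epoch = 1200 / 50 = 24
Total updates = iterations_per_epoch * epochs
= 24 * 10
= 240

240


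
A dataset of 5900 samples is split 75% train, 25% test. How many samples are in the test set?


Train samples = 5900 * 75% = 4425
Test samples = 5900 - 4425
= 1475

1475


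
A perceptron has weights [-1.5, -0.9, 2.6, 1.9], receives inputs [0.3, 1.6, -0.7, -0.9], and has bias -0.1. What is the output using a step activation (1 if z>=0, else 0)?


z = w . x + b
= -1.5*0.3 + -0.9*1.6 + 2.6*-0.7 + 1.9*-0.9 + -0.1
= -0.45 + -1.44 + -1.82 + -1.71 + -0.1
= -5.42 + -0.1
= -5.52
Since z = -5.52 < 0, output = 0

0


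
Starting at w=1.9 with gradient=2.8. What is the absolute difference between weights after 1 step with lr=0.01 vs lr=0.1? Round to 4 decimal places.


With lr=0.01: w_new = 1.9 - 0.01 * 2.8 = 1.872
With lr=0.1: w_new = 1.9 - 0.1 * 2.8 = 1.62
Absolute difference = |1.872 - 1.62|
= 0.2520

0.2520


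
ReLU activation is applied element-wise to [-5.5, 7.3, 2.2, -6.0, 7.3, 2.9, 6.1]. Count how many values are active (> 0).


ReLU(x) = max(0, x) for each element:
ReLU(-5.5) = 0
ReLU(7.3) = 7.3
ReLU(2.2) = 2.2
ReLU(-6.0) = 0
ReLU(7.3) = 7.3
ReLU(2.9) = 2.9
ReLU(6.1) = 6.1
Active neurons (>0): 5

5


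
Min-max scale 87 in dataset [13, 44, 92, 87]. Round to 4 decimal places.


Min = 13, Max = 92
Range = 92 - 13 = 79
Scaled = (x - min) / (max - min)
= (87 - 13) / 79
= 74 / 79
= 0.9367

0.9367


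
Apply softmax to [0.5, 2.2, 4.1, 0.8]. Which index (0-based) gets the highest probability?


Softmax is a monotonic transformation, so it preserves the argmax.
We need to find the index of the maximum logit.
Index 0: 0.5
Index 1: 2.2
Index 2: 4.1
Index 3: 0.8
Maximum logit = 4.1 at index 2

2


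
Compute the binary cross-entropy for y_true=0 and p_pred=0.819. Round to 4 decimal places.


For y=0: Loss = -log(1-p)
= -log(1 - 0.819)
= -log(0.181)
= -(-1.7093)
= 1.7093

1.7093


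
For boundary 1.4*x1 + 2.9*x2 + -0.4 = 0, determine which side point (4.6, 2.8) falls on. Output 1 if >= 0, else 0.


Compute 1.4 * 4.6 + 2.9 * 2.8 + -0.4
= 6.44 + 8.12 + -0.4
= 14.16
Since 14.16 >= 0, the point is on the positive side.

1


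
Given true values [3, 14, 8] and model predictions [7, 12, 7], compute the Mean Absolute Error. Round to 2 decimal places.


Absolute errors: [4, 2, 1]
Sum of absolute errors = 7
MAE = 7 / 3 = 2.33

2.33


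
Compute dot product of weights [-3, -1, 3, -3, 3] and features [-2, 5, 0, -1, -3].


Element-wise products:
-3 * -2 = 6
-1 * 5 = -5
3 * 0 = 0
-3 * -1 = 3
3 * -3 = -9
Sum = 6 + -5 + 0 + 3 + -9
= -5

-5


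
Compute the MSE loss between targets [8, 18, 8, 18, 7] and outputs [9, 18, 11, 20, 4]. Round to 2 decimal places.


Differences: [-1, 0, -3, -2, 3]
Squared errors: [1, 0, 9, 4, 9]
Sum of squared errors = 23
MSE = 23 / 5 = 4.60

4.60


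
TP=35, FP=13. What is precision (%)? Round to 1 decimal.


Precision = TP / (TP + FP) * 100
= 35 / (35 + 13)
= 35 / 48
= 0.7292
= 72.9%

72.9


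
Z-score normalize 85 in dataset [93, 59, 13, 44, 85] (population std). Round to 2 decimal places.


Mean = (93 + 59 + 13 + 44 + 85) / 5 = 58.8
Variance = sum((x_i - mean)^2) / n = 834.56
Std = sqrt(834.56) = 28.8888
Z = (x - mean) / std
= (85 - 58.8) / 28.8888
= 26.2 / 28.8888
= 0.91

0.91


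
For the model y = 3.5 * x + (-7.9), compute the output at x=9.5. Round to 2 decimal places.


y = 3.5 * 9.5 + (-7.9)
= 33.25 + (-7.9)
= 25.35

25.35


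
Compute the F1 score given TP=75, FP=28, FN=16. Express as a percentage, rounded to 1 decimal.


Precision = TP / (TP + FP) = 75 / 103 = 0.7282
Recall = TP / (TP + FN) = 75 / 91 = 0.8242
F1 = 2 * P * R / (P + R)
= 2 * 0.7282 * 0.8242 / (0.7282 + 0.8242)
= 1.2003 / 1.5523
= 0.7732
As percentage: 77.3%

77.3


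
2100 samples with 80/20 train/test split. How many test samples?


Train samples = 2100 * 80% = 1680
Test samples = 2100 - 1680
= 420

420


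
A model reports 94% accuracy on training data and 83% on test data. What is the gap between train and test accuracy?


Gap = train_accuracy - test_accuracy
= 94 - 83
= 11%
This gap suggests the model is overfitting.

11


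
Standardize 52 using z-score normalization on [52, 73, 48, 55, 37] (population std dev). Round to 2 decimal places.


Mean = (52 + 73 + 48 + 55 + 37) / 5 = 53.0
Variance = sum((x_i - mean)^2) / n = 137.2
Std = sqrt(137.2) = 11.7132
Z = (x - mean) / std
= (52 - 53.0) / 11.7132
= -1.0 / 11.7132
= -0.09

-0.09


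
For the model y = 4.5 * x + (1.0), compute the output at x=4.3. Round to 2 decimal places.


y = 4.5 * 4.3 + (1.0)
= 19.35 + (1.0)
= 20.35

20.35


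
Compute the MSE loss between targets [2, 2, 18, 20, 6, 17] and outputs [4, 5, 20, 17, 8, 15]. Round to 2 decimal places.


Differences: [-2, -3, -2, 3, -2, 2]
Squared errors: [4, 9, 4, 9, 4, 4]
Sum of squared errors = 34
MSE = 34 / 6 = 5.67

5.67


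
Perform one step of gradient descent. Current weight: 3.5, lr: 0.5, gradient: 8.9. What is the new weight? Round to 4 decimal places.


w_new = w_old - lr * gradient
= 3.5 - 0.5 * 8.9
= 3.5 - (4.45)
= -0.9500

-0.9500


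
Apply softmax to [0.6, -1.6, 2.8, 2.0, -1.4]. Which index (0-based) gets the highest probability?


Softmax is a monotonic transformation, so it preserves the argmax.
We need to find the index of the maximum logit.
Index 0: 0.6
Index 1: -1.6
Index 2: 2.8
Index 3: 2.0
Index 4: -1.4
Maximum logit = 2.8 at index 2

2


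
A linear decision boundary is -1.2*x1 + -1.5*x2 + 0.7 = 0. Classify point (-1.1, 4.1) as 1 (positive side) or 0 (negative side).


Compute -1.2 * -1.1 + -1.5 * 4.1 + 0.7
= 1.32 + -6.15 + 0.7
= -4.13
Since -4.13 < 0, the point is on the negative side.

0


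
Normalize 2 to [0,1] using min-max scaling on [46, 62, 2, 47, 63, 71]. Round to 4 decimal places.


Min = 2, Max = 71
Range = 71 - 2 = 69
Scaled = (x - min) / (max - min)
= (2 - 2) / 69
= 0 / 69
= 0.0000

0.0000


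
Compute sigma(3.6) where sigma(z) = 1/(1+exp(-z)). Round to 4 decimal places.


sigmoid(z) = 1 / (1 + exp(-z))
exp(-(3.6)) = exp(-3.6) = 0.0273
1 + 0.0273 = 1.0273
1 / 1.0273 = 0.9734

0.9734


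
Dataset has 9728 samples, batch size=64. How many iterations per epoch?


Iterations per epoch = dataset_size / batch_size
= 9728 / 64
= 152

152


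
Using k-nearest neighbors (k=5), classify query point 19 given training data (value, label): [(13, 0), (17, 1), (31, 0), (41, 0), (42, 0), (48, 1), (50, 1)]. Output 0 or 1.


Distances from query 19:
Point 17 (class 1): distance = 2
Point 13 (class 0): distance = 6
Point 31 (class 0): distance = 12
Point 41 (class 0): distance = 22
Point 42 (class 0): distance = 23
K=5 nearest neighbors: classes = [1, 0, 0, 0, 0]
Votes for class 1: 1 / 5
Majority vote => class 0

0


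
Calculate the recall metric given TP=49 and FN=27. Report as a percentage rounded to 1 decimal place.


Recall = TP / (TP + FN) * 100
= 49 / (49 + 27)
= 49 / 76
= 0.6447
= 64.5%

64.5


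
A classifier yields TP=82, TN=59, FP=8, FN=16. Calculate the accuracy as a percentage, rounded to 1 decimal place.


Accuracy = (TP + TN) / (TP + TN + FP + FN) * 100
= (82 + 59) / (82 + 59 + 8 + 16)
= 141 / 165
= 0.8545
= 85.5%

85.5


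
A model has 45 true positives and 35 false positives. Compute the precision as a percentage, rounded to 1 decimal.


Precision = TP / (TP + FP) * 100
= 45 / (45 + 35)
= 45 / 80
= 0.5625
= 56.3%

56.3


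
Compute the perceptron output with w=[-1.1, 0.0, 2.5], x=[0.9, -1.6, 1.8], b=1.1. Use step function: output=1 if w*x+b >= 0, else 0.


z = w . x + b
= -1.1*0.9 + 0.0*-1.6 + 2.5*1.8 + 1.1
= -0.99 + -0.0 + 4.5 + 1.1
= 3.51 + 1.1
= 4.61
Since z = 4.61 >= 0, output = 1

1


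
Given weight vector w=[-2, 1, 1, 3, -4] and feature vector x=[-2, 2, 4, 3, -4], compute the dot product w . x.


Element-wise products:
-2 * -2 = 4
1 * 2 = 2
1 * 4 = 4
3 * 3 = 9
-4 * -4 = 16
Sum = 4 + 2 + 4 + 9 + 16
= 35

35


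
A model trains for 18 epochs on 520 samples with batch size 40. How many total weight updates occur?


Iterations per epoch = 520 / 40 = 13
Total updates = iterations_per_epoch * epochs
= 13 * 18
= 234

234
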